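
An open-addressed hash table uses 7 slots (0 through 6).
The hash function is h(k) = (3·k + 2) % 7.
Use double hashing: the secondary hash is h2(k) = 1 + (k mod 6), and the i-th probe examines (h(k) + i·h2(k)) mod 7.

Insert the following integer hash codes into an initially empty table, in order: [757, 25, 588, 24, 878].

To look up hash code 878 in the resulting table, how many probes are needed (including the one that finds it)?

3

757: h=5 → slot 5
25: h=0 → slot 0
588: h=2 → slot 2
24: h=4 → slot 4
878: h=4, h2=3, probe 4,0,3 → slot 3
Table: [25, -, 588, 878, 24, 757, -]
Lookup 878: h=4, h2=3, probe 4,0,3 → found at 3.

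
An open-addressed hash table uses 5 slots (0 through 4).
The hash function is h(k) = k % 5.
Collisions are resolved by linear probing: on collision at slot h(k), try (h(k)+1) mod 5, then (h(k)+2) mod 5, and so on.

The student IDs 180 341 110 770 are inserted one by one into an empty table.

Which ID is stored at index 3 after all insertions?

180: h=0 => slot 0
341: h=1 => slot 1
110: h=0, probe 0,1,2 => slot 2
770: h=0, probe 0,1,2,3 => slot 3
Table: [180, 341, 110, 770, _]

770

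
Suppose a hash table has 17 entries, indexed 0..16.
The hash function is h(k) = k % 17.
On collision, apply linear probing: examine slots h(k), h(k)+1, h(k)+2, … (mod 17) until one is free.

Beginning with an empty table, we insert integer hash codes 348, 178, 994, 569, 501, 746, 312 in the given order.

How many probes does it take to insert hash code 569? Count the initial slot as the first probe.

4

Insert 348: h=8, slot 8 empty → index 8.
Insert 178: h=8, slot 8 occupied → index 9.
Insert 994: h=8, slots 8,9 occupied → index 10.
Insert 569: h=8, slots 8,9,10 occupied → index 11.
Insert 501: h=8, slots 8,9,10,11 occupied → index 12.
Insert 746: h=15, slot 15 empty → index 15.
Insert 312: h=6, slot 6 empty → index 6.
Table: [_, _, _, _, _, _, 312, _, 348, 178, 994, 569, 501, _, _, 746, _]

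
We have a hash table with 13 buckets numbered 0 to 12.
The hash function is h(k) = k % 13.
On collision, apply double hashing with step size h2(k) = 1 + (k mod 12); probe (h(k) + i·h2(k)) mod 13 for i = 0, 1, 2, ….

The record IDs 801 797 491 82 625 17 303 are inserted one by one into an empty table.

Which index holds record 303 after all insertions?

12

801 hashes to 8; slot 8 is free → place at 8.
797 hashes to 4; slot 4 is free → place at 4.
491 hashes to 10; slot 10 is free → place at 10.
82 hashes to 4, h2=11; 4 taken → place at 2.
625 hashes to 1; slot 1 is free → place at 1.
17 hashes to 4, h2=6; 4,10 taken → place at 3.
303 hashes to 4, h2=4; 4,8 taken → place at 12.
Table: [-, 625, 82, 17, 797, -, -, -, 801, -, 491, -, 303]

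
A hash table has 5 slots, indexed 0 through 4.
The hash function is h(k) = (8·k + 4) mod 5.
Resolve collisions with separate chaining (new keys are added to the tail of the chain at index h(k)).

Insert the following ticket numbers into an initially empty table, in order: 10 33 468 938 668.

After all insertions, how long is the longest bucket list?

10 -> bucket 4
33 -> bucket 3
468 -> bucket 3 (collision)
938 -> bucket 3 (collision)
668 -> bucket 3 (collision)
Final buckets:
0: ∅
1: ∅
2: ∅
3: 33 -> 468 -> 938 -> 668
4: 10

4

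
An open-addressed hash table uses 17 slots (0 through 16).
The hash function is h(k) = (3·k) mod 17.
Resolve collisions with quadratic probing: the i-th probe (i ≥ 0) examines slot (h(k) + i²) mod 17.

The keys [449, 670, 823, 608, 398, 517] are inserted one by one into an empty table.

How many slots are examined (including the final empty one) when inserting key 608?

2

449: h=4 -> slot 4
670: h=4, probe 4,5 -> slot 5
823: h=4, probe 4,5,8 -> slot 8
608: h=5, probe 5,6 -> slot 6
398: h=4, probe 4,5,8,13 -> slot 13
517: h=4, probe 4,5,8,13,3 -> slot 3
Table: [—, —, —, 517, 449, 670, 608, —, 823, —, —, —, —, 398, —, —, —]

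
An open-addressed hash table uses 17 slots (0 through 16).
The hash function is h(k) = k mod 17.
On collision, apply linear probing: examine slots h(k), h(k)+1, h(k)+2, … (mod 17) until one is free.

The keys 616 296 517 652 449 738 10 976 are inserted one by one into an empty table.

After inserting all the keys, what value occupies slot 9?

449

Insert 616: h=4, slot 4 empty => index 4.
Insert 296: h=7, slot 7 empty => index 7.
Insert 517: h=7, slot 7 occupied => index 8.
Insert 652: h=6, slot 6 empty => index 6.
Insert 449: h=7, slots 7,8 occupied => index 9.
Insert 738: h=7, slots 7,8,9 occupied => index 10.
Insert 10: h=10, slot 10 occupied => index 11.
Insert 976: h=7, slots 7,8,9,10,11 occupied => index 12.
Table: [., ., ., ., 616, ., 652, 296, 517, 449, 738, 10, 976, ., ., ., .]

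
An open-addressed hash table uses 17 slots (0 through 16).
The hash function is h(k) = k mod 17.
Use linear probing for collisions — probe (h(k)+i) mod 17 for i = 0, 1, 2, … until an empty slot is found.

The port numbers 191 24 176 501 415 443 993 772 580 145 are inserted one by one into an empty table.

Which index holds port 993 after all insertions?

Insert 191: h=4, slot 4 empty → index 4.
Insert 24: h=7, slot 7 empty → index 7.
Insert 176: h=6, slot 6 empty → index 6.
Insert 501: h=8, slot 8 empty → index 8.
Insert 415: h=7, slots 7,8 occupied → index 9.
Insert 443: h=1, slot 1 empty → index 1.
Insert 993: h=7, slots 7,8,9 occupied → index 10.
Insert 772: h=7, slots 7,8,9,10 occupied → index 11.
Insert 580: h=2, slot 2 empty → index 2.
Insert 145: h=9, slots 9,10,11 occupied → index 12.
Table: [∅, 443, 580, ∅, 191, ∅, 176, 24, 501, 415, 993, 772, 145, ∅, ∅, ∅, ∅]

10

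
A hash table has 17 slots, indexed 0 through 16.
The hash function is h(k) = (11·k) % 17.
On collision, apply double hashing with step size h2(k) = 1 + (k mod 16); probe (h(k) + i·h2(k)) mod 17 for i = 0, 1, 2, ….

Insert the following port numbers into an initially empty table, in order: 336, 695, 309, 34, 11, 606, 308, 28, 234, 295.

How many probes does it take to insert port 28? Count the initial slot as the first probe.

3

336: h=7 => slot 7
695: h=12 => slot 12
309: h=16 => slot 16
34: h=0 => slot 0
11: h=2 => slot 2
606: h=2, h2=15, probe 2,0,15 => slot 15
308: h=5 => slot 5
28: h=2, h2=13, probe 2,15,11 => slot 11
234: h=7, h2=11, probe 7,1 => slot 1
295: h=15, h2=8, probe 15,6 => slot 6
Table: [34, 234, 11, ∅, ∅, 308, 295, 336, ∅, ∅, ∅, 28, 695, ∅, ∅, 606, 309]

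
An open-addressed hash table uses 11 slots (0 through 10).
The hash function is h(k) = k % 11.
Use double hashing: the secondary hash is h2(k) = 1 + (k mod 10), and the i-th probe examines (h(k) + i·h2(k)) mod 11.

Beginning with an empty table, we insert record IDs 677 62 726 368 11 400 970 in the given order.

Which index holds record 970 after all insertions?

3

677: h=6 -> slot 6
62: h=7 -> slot 7
726: h=0 -> slot 0
368: h=5 -> slot 5
11: h=0, h2=2, probe 0,2 -> slot 2
400: h=4 -> slot 4
970: h=2, h2=1, probe 2,3 -> slot 3
Table: [726, -, 11, 970, 400, 368, 677, 62, -, -, -]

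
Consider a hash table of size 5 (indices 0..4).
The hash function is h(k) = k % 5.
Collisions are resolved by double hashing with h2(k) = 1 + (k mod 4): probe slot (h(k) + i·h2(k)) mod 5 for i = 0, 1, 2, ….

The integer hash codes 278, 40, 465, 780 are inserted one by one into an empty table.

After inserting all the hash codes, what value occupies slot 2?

465

278: h=3 => slot 3
40: h=0 => slot 0
465: h=0, h2=2, probe 0,2 => slot 2
780: h=0, h2=1, probe 0,1 => slot 1
Table: [40, 780, 465, 278, —]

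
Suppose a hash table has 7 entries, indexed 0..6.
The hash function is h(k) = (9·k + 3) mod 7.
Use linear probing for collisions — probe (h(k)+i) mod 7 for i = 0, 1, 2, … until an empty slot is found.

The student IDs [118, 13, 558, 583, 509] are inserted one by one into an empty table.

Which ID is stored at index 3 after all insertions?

509

118: h=1 => slot 1
13: h=1, probe 1,2 => slot 2
558: h=6 => slot 6
583: h=0 => slot 0
509: h=6, probe 6,0,1,2,3 => slot 3
Table: [583, 118, 13, 509, ∅, ∅, 558]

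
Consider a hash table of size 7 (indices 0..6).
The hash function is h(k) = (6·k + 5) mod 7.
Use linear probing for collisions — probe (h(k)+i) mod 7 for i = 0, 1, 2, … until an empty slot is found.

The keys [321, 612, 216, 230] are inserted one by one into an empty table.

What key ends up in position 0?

Insert 321: h=6, slot 6 empty => index 6.
Insert 612: h=2, slot 2 empty => index 2.
Insert 216: h=6, slot 6 occupied => index 0.
Insert 230: h=6, slots 6,0 occupied => index 1.
Table: [216, 230, 612, _, _, _, 321]

216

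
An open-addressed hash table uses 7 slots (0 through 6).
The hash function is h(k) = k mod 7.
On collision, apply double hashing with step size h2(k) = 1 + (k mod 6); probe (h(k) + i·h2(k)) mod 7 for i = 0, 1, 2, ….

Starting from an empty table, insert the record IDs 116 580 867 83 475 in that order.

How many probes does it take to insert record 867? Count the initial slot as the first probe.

2

116: h=4 → slot 4
580: h=6 → slot 6
867: h=6, h2=4, probe 6,3 → slot 3
83: h=6, h2=6, probe 6,5 → slot 5
475: h=6, h2=2, probe 6,1 → slot 1
Table: [_, 475, _, 867, 116, 83, 580]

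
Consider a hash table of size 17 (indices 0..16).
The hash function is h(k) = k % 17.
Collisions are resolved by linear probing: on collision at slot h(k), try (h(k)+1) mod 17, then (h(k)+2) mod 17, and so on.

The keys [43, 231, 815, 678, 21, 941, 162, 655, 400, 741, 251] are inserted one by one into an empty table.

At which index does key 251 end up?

0

43: h=9 -> slot 9
231: h=10 -> slot 10
815: h=16 -> slot 16
678: h=15 -> slot 15
21: h=4 -> slot 4
941: h=6 -> slot 6
162: h=9, probe 9,10,11 -> slot 11
655: h=9, probe 9,10,11,12 -> slot 12
400: h=9, probe 9,10,11,12,13 -> slot 13
741: h=10, probe 10,11,12,13,14 -> slot 14
251: h=13, probe 13,14,15,16,0 -> slot 0
Table: [251, ., ., ., 21, ., 941, ., ., 43, 231, 162, 655, 400, 741, 678, 815]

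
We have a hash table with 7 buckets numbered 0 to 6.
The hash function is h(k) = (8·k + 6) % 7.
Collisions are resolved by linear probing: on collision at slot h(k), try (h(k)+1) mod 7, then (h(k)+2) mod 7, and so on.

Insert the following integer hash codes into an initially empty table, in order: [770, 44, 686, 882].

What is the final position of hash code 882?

2

Insert 770: h=6, slot 6 empty => index 6.
Insert 44: h=1, slot 1 empty => index 1.
Insert 686: h=6, slot 6 occupied => index 0.
Insert 882: h=6, slots 6,0,1 occupied => index 2.
Table: [686, 44, 882, _, _, _, 770]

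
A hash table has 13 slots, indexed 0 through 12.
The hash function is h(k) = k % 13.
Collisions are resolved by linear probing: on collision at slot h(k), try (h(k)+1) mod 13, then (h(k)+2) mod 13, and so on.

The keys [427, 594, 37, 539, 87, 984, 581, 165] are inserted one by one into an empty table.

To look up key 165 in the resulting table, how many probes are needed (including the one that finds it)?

7

427: h=11 -> slot 11
594: h=9 -> slot 9
37: h=11, probe 11,12 -> slot 12
539: h=6 -> slot 6
87: h=9, probe 9,10 -> slot 10
984: h=9, probe 9,10,11,12,0 -> slot 0
581: h=9, probe 9,10,11,12,0,1 -> slot 1
165: h=9, probe 9,10,11,12,0,1,2 -> slot 2
Table: [984, 581, 165, ., ., ., 539, ., ., 594, 87, 427, 37]
Lookup 165: h=9, probe 9,10,11,12,0,1,2 → found at 2.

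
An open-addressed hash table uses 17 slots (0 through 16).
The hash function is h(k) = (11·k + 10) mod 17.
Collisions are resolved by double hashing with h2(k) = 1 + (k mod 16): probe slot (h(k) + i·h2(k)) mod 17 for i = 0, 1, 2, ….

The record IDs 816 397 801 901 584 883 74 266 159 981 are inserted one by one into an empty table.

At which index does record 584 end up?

816 hashes to 10; slot 10 is free -> place at 10.
397 hashes to 8; slot 8 is free -> place at 8.
801 hashes to 15; slot 15 is free -> place at 15.
901 hashes to 10, h2=6; 10 taken -> place at 16.
584 hashes to 8, h2=9; 8 taken -> place at 0.
883 hashes to 16, h2=4; 16 taken -> place at 3.
74 hashes to 8, h2=11; 8 taken -> place at 2.
266 hashes to 12; slot 12 is free -> place at 12.
159 hashes to 8, h2=16; 8 taken -> place at 7.
981 hashes to 6; slot 6 is free -> place at 6.
Table: [584, _, 74, 883, _, _, 981, 159, 397, _, 816, _, 266, _, _, 801, 901]

0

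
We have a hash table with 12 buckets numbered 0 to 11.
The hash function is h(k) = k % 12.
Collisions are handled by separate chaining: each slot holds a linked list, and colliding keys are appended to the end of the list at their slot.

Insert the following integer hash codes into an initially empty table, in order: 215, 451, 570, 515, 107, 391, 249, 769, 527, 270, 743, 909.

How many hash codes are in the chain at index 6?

Insert 215: h=11, bucket 11 empty → new chain.
Insert 451: h=7, bucket 7 empty → new chain.
Insert 570: h=6, bucket 6 empty → new chain.
Insert 515: h=11, bucket 11 nonempty → append to chain.
Insert 107: h=11, bucket 11 nonempty → append to chain.
Insert 391: h=7, bucket 7 nonempty → append to chain.
Insert 249: h=9, bucket 9 empty → new chain.
Insert 769: h=1, bucket 1 empty → new chain.
Insert 527: h=11, bucket 11 nonempty → append to chain.
Insert 270: h=6, bucket 6 nonempty → append to chain.
Insert 743: h=11, bucket 11 nonempty → append to chain.
Insert 909: h=9, bucket 9 nonempty → append to chain.
Final buckets:
0: ∅
1: 769
2: ∅
3: ∅
4: ∅
5: ∅
6: 570 -> 270
7: 451 -> 391
8: ∅
9: 249 -> 909
10: ∅
11: 215 -> 515 -> 107 -> 527 -> 743

2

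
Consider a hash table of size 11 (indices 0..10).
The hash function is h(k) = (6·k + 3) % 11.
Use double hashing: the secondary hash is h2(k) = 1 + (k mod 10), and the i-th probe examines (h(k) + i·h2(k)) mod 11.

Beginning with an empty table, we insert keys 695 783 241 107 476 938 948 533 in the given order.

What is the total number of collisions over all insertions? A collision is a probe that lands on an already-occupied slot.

12

695: h=4 -> slot 4
783: h=4, h2=4, probe 4,8 -> slot 8
241: h=8, h2=2, probe 8,10 -> slot 10
107: h=7 -> slot 7
476: h=10, h2=7, probe 10,6 -> slot 6
938: h=10, h2=9, probe 10,8,6,4,2 -> slot 2
948: h=4, h2=9, probe 4,2,0 -> slot 0
533: h=0, h2=4, probe 0,4,8,1 -> slot 1
Table: [948, 533, 938, ∅, 695, ∅, 476, 107, 783, ∅, 241]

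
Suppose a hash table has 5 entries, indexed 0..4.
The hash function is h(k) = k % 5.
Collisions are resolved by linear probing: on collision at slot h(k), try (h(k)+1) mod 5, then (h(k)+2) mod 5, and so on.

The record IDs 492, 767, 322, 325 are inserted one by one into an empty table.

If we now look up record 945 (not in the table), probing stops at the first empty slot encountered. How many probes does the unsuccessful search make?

492 hashes to 2; slot 2 is free → place at 2.
767 hashes to 2; 2 taken → place at 3.
322 hashes to 2; 2,3 taken → place at 4.
325 hashes to 0; slot 0 is free → place at 0.
Table: [325, _, 492, 767, 322]
Lookup 945: h=0, probe 0,1 → slot 1 empty, not found.

2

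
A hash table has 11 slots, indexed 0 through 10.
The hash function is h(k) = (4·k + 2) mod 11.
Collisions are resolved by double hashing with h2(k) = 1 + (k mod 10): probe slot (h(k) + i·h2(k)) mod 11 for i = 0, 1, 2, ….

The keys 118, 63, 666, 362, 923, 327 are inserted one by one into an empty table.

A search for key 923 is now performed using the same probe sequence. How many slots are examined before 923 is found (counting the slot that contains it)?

2

118 hashes to 1; slot 1 is free => place at 1.
63 hashes to 1, h2=4; 1 taken => place at 5.
666 hashes to 4; slot 4 is free => place at 4.
362 hashes to 9; slot 9 is free => place at 9.
923 hashes to 9, h2=4; 9 taken => place at 2.
327 hashes to 1, h2=8; 1,9 taken => place at 6.
Table: [-, 118, 923, -, 666, 63, 327, -, -, 362, -]
Lookup 923: h=9, h2=4, probe 9,2 → found at 2.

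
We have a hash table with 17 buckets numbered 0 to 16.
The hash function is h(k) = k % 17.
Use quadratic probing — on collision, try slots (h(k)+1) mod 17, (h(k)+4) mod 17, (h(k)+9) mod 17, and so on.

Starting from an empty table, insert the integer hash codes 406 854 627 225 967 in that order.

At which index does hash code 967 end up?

406 hashes to 15; slot 15 is free => place at 15.
854 hashes to 4; slot 4 is free => place at 4.
627 hashes to 15; 15 taken => place at 16.
225 hashes to 4; 4 taken => place at 5.
967 hashes to 15; 15,16 taken => place at 2.
Table: [-, -, 967, -, 854, 225, -, -, -, -, -, -, -, -, -, 406, 627]

2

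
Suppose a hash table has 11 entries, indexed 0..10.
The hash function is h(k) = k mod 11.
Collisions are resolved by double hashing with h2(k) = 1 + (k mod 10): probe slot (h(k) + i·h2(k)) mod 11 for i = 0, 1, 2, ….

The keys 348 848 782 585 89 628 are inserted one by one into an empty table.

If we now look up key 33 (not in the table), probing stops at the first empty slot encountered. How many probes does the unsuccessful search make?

348 hashes to 7; slot 7 is free -> place at 7.
848 hashes to 1; slot 1 is free -> place at 1.
782 hashes to 1, h2=3; 1 taken -> place at 4.
585 hashes to 2; slot 2 is free -> place at 2.
89 hashes to 1, h2=10; 1 taken -> place at 0.
628 hashes to 1, h2=9; 1 taken -> place at 10.
Table: [89, 848, 585, ., 782, ., ., 348, ., ., 628]
Lookup 33: h=0, h2=4, probe 0,4,8 → slot 8 empty, not found.

3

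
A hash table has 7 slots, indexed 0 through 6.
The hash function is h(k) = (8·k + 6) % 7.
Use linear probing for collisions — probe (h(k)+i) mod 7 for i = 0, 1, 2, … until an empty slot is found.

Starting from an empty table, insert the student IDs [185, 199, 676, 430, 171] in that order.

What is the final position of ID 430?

Insert 185: h=2, slot 2 empty => index 2.
Insert 199: h=2, slot 2 occupied => index 3.
Insert 676: h=3, slot 3 occupied => index 4.
Insert 430: h=2, slots 2,3,4 occupied => index 5.
Insert 171: h=2, slots 2,3,4,5 occupied => index 6.
Table: [—, —, 185, 199, 676, 430, 171]

5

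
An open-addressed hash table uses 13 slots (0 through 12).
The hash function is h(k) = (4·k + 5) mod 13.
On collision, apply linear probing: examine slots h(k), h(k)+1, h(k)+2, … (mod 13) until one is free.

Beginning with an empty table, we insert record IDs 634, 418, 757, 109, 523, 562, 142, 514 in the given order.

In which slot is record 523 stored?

634: h=6 -> slot 6
418: h=0 -> slot 0
757: h=4 -> slot 4
109: h=12 -> slot 12
523: h=4, probe 4,5 -> slot 5
562: h=4, probe 4,5,6,7 -> slot 7
142: h=1 -> slot 1
514: h=7, probe 7,8 -> slot 8
Table: [418, 142, ∅, ∅, 757, 523, 634, 562, 514, ∅, ∅, ∅, 109]

5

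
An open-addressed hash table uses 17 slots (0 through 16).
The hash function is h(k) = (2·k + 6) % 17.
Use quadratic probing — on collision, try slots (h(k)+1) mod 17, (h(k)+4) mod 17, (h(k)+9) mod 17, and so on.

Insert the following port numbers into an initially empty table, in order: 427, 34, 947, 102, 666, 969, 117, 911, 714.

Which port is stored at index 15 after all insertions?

Insert 427: h=10, slot 10 empty => index 10.
Insert 34: h=6, slot 6 empty => index 6.
Insert 947: h=13, slot 13 empty => index 13.
Insert 102: h=6, slot 6 occupied => index 7.
Insert 666: h=12, slot 12 empty => index 12.
Insert 969: h=6, slots 6,7,10 occupied => index 15.
Insert 117: h=2, slot 2 empty => index 2.
Insert 911: h=9, slot 9 empty => index 9.
Insert 714: h=6, slots 6,7,10,15 occupied => index 5.
Table: [—, —, 117, —, —, 714, 34, 102, —, 911, 427, —, 666, 947, —, 969, —]

969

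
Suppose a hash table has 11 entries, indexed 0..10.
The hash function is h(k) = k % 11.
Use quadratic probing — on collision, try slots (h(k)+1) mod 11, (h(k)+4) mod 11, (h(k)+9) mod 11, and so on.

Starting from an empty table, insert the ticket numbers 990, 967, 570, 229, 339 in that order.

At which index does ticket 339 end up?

7

Insert 990: h=0, slot 0 empty → index 0.
Insert 967: h=10, slot 10 empty → index 10.
Insert 570: h=9, slot 9 empty → index 9.
Insert 229: h=9, slots 9,10 occupied → index 2.
Insert 339: h=9, slots 9,10,2 occupied → index 7.
Table: [990, ., 229, ., ., ., ., 339, ., 570, 967]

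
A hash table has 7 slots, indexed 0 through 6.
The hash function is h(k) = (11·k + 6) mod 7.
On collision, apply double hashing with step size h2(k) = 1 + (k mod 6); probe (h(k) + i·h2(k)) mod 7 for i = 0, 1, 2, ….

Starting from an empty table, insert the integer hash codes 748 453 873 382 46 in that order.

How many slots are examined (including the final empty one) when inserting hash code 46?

748: h=2 → slot 2
453: h=5 → slot 5
873: h=5, h2=4, probe 5,2,6 → slot 6
382: h=1 → slot 1
46: h=1, h2=5, probe 1,6,4 → slot 4
Table: [_, 382, 748, _, 46, 453, 873]

3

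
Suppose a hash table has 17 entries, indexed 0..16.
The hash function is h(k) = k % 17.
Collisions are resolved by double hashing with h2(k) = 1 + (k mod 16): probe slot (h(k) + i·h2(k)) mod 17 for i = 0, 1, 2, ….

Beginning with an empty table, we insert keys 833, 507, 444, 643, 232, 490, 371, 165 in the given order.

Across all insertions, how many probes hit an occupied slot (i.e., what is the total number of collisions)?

Insert 833: h=0, slot 0 empty => index 0.
Insert 507: h=14, slot 14 empty => index 14.
Insert 444: h=2, slot 2 empty => index 2.
Insert 643: h=14, h2=4, slot 14 occupied => index 1.
Insert 232: h=11, slot 11 empty => index 11.
Insert 490: h=14, h2=11, slot 14 occupied => index 8.
Insert 371: h=14, h2=4, slots 14,1 occupied => index 5.
Insert 165: h=12, slot 12 empty => index 12.
Table: [833, 643, 444, ∅, ∅, 371, ∅, ∅, 490, ∅, ∅, 232, 165, ∅, 507, ∅, ∅]

4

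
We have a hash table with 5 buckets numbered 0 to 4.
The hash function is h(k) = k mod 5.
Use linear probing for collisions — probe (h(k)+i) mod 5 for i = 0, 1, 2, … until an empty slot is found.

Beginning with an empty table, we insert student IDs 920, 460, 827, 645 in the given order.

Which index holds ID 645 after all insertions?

3

920: h=0 → slot 0
460: h=0, probe 0,1 → slot 1
827: h=2 → slot 2
645: h=0, probe 0,1,2,3 → slot 3
Table: [920, 460, 827, 645, -]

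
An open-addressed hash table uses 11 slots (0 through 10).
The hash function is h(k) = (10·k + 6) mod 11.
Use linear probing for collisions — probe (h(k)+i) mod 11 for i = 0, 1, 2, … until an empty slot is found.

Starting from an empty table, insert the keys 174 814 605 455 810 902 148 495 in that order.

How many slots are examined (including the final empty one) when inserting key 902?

4

174 hashes to 8; slot 8 is free => place at 8.
814 hashes to 6; slot 6 is free => place at 6.
605 hashes to 6; 6 taken => place at 7.
455 hashes to 2; slot 2 is free => place at 2.
810 hashes to 10; slot 10 is free => place at 10.
902 hashes to 6; 6,7,8 taken => place at 9.
148 hashes to 1; slot 1 is free => place at 1.
495 hashes to 6; 6,7,8,9,10 taken => place at 0.
Table: [495, 148, 455, —, —, —, 814, 605, 174, 902, 810]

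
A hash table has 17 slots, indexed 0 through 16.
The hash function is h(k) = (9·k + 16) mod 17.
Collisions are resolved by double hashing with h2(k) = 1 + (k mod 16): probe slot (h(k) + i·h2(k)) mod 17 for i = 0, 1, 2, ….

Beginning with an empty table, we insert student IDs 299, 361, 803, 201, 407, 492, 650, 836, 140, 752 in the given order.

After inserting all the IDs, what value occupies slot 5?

803

299: h=4 -> slot 4
361: h=1 -> slot 1
803: h=1, h2=4, probe 1,5 -> slot 5
201: h=6 -> slot 6
407: h=7 -> slot 7
492: h=7, h2=13, probe 7,3 -> slot 3
650: h=1, h2=11, probe 1,12 -> slot 12
836: h=9 -> slot 9
140: h=1, h2=13, probe 1,14 -> slot 14
752: h=1, h2=1, probe 1,2 -> slot 2
Table: [_, 361, 752, 492, 299, 803, 201, 407, _, 836, _, _, 650, _, 140, _, _]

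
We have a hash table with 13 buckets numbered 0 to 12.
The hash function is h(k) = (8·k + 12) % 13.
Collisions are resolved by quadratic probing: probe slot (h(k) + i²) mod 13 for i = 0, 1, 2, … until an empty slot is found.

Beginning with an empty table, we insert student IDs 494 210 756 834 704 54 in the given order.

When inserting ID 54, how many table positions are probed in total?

494: h=12 → slot 12
210: h=2 → slot 2
756: h=2, probe 2,3 → slot 3
834: h=2, probe 2,3,6 → slot 6
704: h=2, probe 2,3,6,11 → slot 11
54: h=2, probe 2,3,6,11,5 → slot 5
Table: [., ., 210, 756, ., 54, 834, ., ., ., ., 704, 494]

5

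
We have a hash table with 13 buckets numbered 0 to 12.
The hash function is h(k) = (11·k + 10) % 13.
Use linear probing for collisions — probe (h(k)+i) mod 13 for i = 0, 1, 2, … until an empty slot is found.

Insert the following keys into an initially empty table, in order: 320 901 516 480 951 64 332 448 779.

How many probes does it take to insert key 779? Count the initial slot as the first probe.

320 hashes to 7; slot 7 is free => place at 7.
901 hashes to 2; slot 2 is free => place at 2.
516 hashes to 5; slot 5 is free => place at 5.
480 hashes to 12; slot 12 is free => place at 12.
951 hashes to 6; slot 6 is free => place at 6.
64 hashes to 12; 12 taken => place at 0.
332 hashes to 9; slot 9 is free => place at 9.
448 hashes to 11; slot 11 is free => place at 11.
779 hashes to 12; 12,0 taken => place at 1.
Table: [64, 779, 901, ∅, ∅, 516, 951, 320, ∅, 332, ∅, 448, 480]

3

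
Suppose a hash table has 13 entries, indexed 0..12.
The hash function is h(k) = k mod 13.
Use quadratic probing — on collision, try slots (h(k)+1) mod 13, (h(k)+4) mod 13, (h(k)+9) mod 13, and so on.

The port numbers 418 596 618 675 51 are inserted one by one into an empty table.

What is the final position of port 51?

Insert 418: h=2, slot 2 empty => index 2.
Insert 596: h=11, slot 11 empty => index 11.
Insert 618: h=7, slot 7 empty => index 7.
Insert 675: h=12, slot 12 empty => index 12.
Insert 51: h=12, slot 12 occupied => index 0.
Table: [51, _, 418, _, _, _, _, 618, _, _, _, 596, 675]

0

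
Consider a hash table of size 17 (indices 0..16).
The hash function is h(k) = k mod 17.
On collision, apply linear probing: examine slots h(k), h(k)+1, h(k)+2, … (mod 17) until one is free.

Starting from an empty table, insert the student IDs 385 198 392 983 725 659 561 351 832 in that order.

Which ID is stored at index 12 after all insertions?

385: h=11 -> slot 11
198: h=11, probe 11,12 -> slot 12
392: h=1 -> slot 1
983: h=14 -> slot 14
725: h=11, probe 11,12,13 -> slot 13
659: h=13, probe 13,14,15 -> slot 15
561: h=0 -> slot 0
351: h=11, probe 11,12,13,14,15,16 -> slot 16
832: h=16, probe 16,0,1,2 -> slot 2
Table: [561, 392, 832, _, _, _, _, _, _, _, _, 385, 198, 725, 983, 659, 351]

198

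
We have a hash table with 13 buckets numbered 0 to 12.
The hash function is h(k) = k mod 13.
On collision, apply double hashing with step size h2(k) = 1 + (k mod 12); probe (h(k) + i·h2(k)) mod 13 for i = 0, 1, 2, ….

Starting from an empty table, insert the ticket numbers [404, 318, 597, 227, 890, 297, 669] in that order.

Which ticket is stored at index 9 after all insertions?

Insert 404: h=1, slot 1 empty → index 1.
Insert 318: h=6, slot 6 empty → index 6.
Insert 597: h=12, slot 12 empty → index 12.
Insert 227: h=6, h2=12, slot 6 occupied → index 5.
Insert 890: h=6, h2=3, slot 6 occupied → index 9.
Insert 297: h=11, slot 11 empty → index 11.
Insert 669: h=6, h2=10, slot 6 occupied → index 3.
Table: [—, 404, —, 669, —, 227, 318, —, —, 890, —, 297, 597]

890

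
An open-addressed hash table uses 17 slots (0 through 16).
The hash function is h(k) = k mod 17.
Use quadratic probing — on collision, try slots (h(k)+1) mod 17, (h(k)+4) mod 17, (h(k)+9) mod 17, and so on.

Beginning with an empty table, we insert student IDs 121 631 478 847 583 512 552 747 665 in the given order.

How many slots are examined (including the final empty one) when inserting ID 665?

121 hashes to 2; slot 2 is free => place at 2.
631 hashes to 2; 2 taken => place at 3.
478 hashes to 2; 2,3 taken => place at 6.
847 hashes to 14; slot 14 is free => place at 14.
583 hashes to 5; slot 5 is free => place at 5.
512 hashes to 2; 2,3,6 taken => place at 11.
552 hashes to 8; slot 8 is free => place at 8.
747 hashes to 16; slot 16 is free => place at 16.
665 hashes to 2; 2,3,6,11 taken => place at 1.
Table: [., 665, 121, 631, ., 583, 478, ., 552, ., ., 512, ., ., 847, ., 747]

5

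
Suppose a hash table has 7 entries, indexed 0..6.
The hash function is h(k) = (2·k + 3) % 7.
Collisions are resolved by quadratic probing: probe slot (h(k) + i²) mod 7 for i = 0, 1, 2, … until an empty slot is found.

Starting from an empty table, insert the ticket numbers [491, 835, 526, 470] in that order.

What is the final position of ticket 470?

491: h=5 => slot 5
835: h=0 => slot 0
526: h=5, probe 5,6 => slot 6
470: h=5, probe 5,6,2 => slot 2
Table: [835, _, 470, _, _, 491, 526]

2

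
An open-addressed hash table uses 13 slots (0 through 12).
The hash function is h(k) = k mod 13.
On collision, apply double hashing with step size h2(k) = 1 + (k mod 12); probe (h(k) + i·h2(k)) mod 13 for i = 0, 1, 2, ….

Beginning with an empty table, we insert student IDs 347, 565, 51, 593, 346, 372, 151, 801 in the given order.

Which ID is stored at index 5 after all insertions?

801

Insert 347: h=9, slot 9 empty → index 9.
Insert 565: h=6, slot 6 empty → index 6.
Insert 51: h=12, slot 12 empty → index 12.
Insert 593: h=8, slot 8 empty → index 8.
Insert 346: h=8, h2=11, slots 8,6 occupied → index 4.
Insert 372: h=8, h2=1, slots 8,9 occupied → index 10.
Insert 151: h=8, h2=8, slot 8 occupied → index 3.
Insert 801: h=8, h2=10, slot 8 occupied → index 5.
Table: [-, -, -, 151, 346, 801, 565, -, 593, 347, 372, -, 51]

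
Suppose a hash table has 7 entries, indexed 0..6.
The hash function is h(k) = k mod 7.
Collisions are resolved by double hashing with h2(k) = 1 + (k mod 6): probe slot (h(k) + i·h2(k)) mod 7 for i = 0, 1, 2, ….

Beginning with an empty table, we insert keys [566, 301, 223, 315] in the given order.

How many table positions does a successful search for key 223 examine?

2

Insert 566: h=6, slot 6 empty -> index 6.
Insert 301: h=0, slot 0 empty -> index 0.
Insert 223: h=6, h2=2, slot 6 occupied -> index 1.
Insert 315: h=0, h2=4, slot 0 occupied -> index 4.
Table: [301, 223, _, _, 315, _, 566]
Lookup 223: h=6, h2=2, probe 6,1 → found at 1.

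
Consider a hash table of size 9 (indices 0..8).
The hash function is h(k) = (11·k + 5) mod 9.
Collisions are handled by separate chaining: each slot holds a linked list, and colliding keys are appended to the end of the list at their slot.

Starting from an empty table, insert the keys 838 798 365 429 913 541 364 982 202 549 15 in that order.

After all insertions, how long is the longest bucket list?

838 -> bucket 7
798 -> bucket 8
365 -> bucket 6
429 -> bucket 8 (collision)
913 -> bucket 4
541 -> bucket 7 (collision)
364 -> bucket 4 (collision)
982 -> bucket 7 (collision)
202 -> bucket 4 (collision)
549 -> bucket 5
15 -> bucket 8 (collision)
Final buckets:
0: —
1: —
2: —
3: —
4: 913 -> 364 -> 202
5: 549
6: 365
7: 838 -> 541 -> 982
8: 798 -> 429 -> 15

3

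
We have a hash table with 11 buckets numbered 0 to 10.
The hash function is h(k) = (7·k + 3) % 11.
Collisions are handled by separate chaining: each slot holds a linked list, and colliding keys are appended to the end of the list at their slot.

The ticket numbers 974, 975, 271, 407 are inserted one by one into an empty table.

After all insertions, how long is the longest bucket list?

Insert 974: h=1, bucket 1 empty → new chain.
Insert 975: h=8, bucket 8 empty → new chain.
Insert 271: h=8, bucket 8 nonempty → append to chain.
Insert 407: h=3, bucket 3 empty → new chain.
Final buckets:
0: -
1: 974
2: -
3: 407
4: -
5: -
6: -
7: -
8: 975 -> 271
9: -
10: -

2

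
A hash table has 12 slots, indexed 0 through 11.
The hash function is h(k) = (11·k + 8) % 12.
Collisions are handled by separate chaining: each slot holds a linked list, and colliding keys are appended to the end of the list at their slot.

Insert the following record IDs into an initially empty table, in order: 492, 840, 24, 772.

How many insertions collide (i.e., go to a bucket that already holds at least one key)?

492 → bucket 8
840 → bucket 8 (collision)
24 → bucket 8 (collision)
772 → bucket 4
Final buckets:
0: ∅
1: ∅
2: ∅
3: ∅
4: 772
5: ∅
6: ∅
7: ∅
8: 492 -> 840 -> 24
9: ∅
10: ∅
11: ∅

2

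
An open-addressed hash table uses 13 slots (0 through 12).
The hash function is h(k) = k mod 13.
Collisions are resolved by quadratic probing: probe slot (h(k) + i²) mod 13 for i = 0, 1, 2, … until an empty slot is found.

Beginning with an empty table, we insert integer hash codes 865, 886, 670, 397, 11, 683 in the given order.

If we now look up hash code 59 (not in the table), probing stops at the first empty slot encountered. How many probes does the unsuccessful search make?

5

Insert 865: h=7, slot 7 empty → index 7.
Insert 886: h=2, slot 2 empty → index 2.
Insert 670: h=7, slot 7 occupied → index 8.
Insert 397: h=7, slots 7,8 occupied → index 11.
Insert 11: h=11, slot 11 occupied → index 12.
Insert 683: h=7, slots 7,8,11 occupied → index 3.
Table: [—, —, 886, 683, —, —, —, 865, 670, —, —, 397, 11]
Lookup 59: h=7, probe 7,8,11,3,10 → slot 10 empty, not found.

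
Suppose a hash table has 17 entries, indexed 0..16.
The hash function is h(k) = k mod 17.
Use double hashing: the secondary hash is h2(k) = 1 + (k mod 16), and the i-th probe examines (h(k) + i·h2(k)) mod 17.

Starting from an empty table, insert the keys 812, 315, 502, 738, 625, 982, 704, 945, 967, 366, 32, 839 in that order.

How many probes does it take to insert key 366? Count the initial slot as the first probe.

812 hashes to 13; slot 13 is free → place at 13.
315 hashes to 9; slot 9 is free → place at 9.
502 hashes to 9, h2=7; 9 taken → place at 16.
738 hashes to 7; slot 7 is free → place at 7.
625 hashes to 13, h2=2; 13 taken → place at 15.
982 hashes to 13, h2=7; 13 taken → place at 3.
704 hashes to 7, h2=1; 7 taken → place at 8.
945 hashes to 10; slot 10 is free → place at 10.
967 hashes to 15, h2=8; 15 taken → place at 6.
366 hashes to 9, h2=15; 9,7 taken → place at 5.
32 hashes to 15, h2=1; 15,16 taken → place at 0.
839 hashes to 6, h2=8; 6 taken → place at 14.
Table: [32, _, _, 982, _, 366, 967, 738, 704, 315, 945, _, _, 812, 839, 625, 502]

3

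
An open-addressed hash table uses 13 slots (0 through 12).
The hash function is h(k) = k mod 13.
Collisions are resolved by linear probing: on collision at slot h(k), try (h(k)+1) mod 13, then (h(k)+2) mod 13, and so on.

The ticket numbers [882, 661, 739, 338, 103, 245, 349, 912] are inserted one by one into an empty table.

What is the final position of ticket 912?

5

882: h=11 => slot 11
661: h=11, probe 11,12 => slot 12
739: h=11, probe 11,12,0 => slot 0
338: h=0, probe 0,1 => slot 1
103: h=12, probe 12,0,1,2 => slot 2
245: h=11, probe 11,12,0,1,2,3 => slot 3
349: h=11, probe 11,12,0,1,2,3,4 => slot 4
912: h=2, probe 2,3,4,5 => slot 5
Table: [739, 338, 103, 245, 349, 912, ∅, ∅, ∅, ∅, ∅, 882, 661]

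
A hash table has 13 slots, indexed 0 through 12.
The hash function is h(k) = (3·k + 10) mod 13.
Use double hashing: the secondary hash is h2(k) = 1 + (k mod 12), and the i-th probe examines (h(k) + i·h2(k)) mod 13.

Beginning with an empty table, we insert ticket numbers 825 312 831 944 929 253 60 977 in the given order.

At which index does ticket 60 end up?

825: h=2 -> slot 2
312: h=10 -> slot 10
831: h=7 -> slot 7
944: h=8 -> slot 8
929: h=2, h2=6, probe 2,8,1 -> slot 1
253: h=2, h2=2, probe 2,4 -> slot 4
60: h=8, h2=1, probe 8,9 -> slot 9
977: h=3 -> slot 3
Table: [., 929, 825, 977, 253, ., ., 831, 944, 60, 312, ., .]

9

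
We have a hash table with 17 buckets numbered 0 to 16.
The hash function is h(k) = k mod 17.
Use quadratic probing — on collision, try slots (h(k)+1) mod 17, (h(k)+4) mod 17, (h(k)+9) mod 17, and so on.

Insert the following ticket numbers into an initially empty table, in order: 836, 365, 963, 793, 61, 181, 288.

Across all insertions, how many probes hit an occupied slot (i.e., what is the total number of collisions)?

Insert 836: h=3, slot 3 empty → index 3.
Insert 365: h=8, slot 8 empty → index 8.
Insert 963: h=11, slot 11 empty → index 11.
Insert 793: h=11, slot 11 occupied → index 12.
Insert 61: h=10, slot 10 empty → index 10.
Insert 181: h=11, slots 11,12 occupied → index 15.
Insert 288: h=16, slot 16 empty → index 16.
Table: [., ., ., 836, ., ., ., ., 365, ., 61, 963, 793, ., ., 181, 288]

3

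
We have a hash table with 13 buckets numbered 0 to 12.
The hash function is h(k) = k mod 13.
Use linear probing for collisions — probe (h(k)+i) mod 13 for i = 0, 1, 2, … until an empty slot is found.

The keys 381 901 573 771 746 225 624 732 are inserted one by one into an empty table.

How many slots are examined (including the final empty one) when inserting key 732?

Insert 381: h=4, slot 4 empty -> index 4.
Insert 901: h=4, slot 4 occupied -> index 5.
Insert 573: h=1, slot 1 empty -> index 1.
Insert 771: h=4, slots 4,5 occupied -> index 6.
Insert 746: h=5, slots 5,6 occupied -> index 7.
Insert 225: h=4, slots 4,5,6,7 occupied -> index 8.
Insert 624: h=0, slot 0 empty -> index 0.
Insert 732: h=4, slots 4,5,6,7,8 occupied -> index 9.
Table: [624, 573, -, -, 381, 901, 771, 746, 225, 732, -, -, -]

6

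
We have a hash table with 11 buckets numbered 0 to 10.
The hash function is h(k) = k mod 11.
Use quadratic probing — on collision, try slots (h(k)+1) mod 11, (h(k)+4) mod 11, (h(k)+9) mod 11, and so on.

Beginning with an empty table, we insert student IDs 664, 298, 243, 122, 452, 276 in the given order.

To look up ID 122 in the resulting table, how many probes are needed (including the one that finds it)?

Insert 664: h=4, slot 4 empty => index 4.
Insert 298: h=1, slot 1 empty => index 1.
Insert 243: h=1, slot 1 occupied => index 2.
Insert 122: h=1, slots 1,2 occupied => index 5.
Insert 452: h=1, slots 1,2,5 occupied => index 10.
Insert 276: h=1, slots 1,2,5,10 occupied => index 6.
Table: [—, 298, 243, —, 664, 122, 276, —, —, —, 452]
Lookup 122: h=1, probe 1,2,5 → found at 5.

3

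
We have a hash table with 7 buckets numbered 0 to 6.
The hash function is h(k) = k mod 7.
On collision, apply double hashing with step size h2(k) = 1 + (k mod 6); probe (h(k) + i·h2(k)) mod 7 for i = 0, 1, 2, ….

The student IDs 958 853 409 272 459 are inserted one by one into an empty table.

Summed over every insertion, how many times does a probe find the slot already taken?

2

958: h=6 => slot 6
853: h=6, h2=2, probe 6,1 => slot 1
409: h=3 => slot 3
272: h=6, h2=3, probe 6,2 => slot 2
459: h=4 => slot 4
Table: [_, 853, 272, 409, 459, _, 958]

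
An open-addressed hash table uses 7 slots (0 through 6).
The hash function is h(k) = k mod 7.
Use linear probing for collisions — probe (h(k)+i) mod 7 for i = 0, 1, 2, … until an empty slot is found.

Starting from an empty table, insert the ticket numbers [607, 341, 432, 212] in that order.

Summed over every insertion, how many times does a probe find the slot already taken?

607 hashes to 5; slot 5 is free => place at 5.
341 hashes to 5; 5 taken => place at 6.
432 hashes to 5; 5,6 taken => place at 0.
212 hashes to 2; slot 2 is free => place at 2.
Table: [432, _, 212, _, _, 607, 341]

3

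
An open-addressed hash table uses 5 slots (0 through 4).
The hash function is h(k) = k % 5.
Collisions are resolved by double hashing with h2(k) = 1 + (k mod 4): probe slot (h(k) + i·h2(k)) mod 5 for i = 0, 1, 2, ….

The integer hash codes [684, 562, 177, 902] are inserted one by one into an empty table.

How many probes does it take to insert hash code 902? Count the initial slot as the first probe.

Insert 684: h=4, slot 4 empty -> index 4.
Insert 562: h=2, slot 2 empty -> index 2.
Insert 177: h=2, h2=2, slots 2,4 occupied -> index 1.
Insert 902: h=2, h2=3, slot 2 occupied -> index 0.
Table: [902, 177, 562, —, 684]

2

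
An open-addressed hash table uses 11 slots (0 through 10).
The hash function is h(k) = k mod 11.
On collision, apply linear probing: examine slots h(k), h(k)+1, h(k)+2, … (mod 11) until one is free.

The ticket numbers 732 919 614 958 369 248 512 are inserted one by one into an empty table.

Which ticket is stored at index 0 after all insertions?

732: h=6 → slot 6
919: h=6, probe 6,7 → slot 7
614: h=9 → slot 9
958: h=1 → slot 1
369: h=6, probe 6,7,8 → slot 8
248: h=6, probe 6,7,8,9,10 → slot 10
512: h=6, probe 6,7,8,9,10,0 → slot 0
Table: [512, 958, ., ., ., ., 732, 919, 369, 614, 248]

512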